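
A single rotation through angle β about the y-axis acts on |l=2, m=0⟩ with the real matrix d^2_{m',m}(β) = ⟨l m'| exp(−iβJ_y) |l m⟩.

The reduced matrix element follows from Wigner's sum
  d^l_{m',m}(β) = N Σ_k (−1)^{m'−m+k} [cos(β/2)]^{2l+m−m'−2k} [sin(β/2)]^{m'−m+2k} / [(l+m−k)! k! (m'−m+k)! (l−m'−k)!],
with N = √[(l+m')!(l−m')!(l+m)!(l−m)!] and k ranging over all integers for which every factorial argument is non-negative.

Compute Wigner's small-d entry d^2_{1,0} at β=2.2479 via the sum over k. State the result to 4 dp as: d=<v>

d^2_{1,0}(β=2.2479) via Wigner's sum:
c=cos(2.2479/2)=0.432124, s=sin(2.2479/2)=0.901814; N=√[6·1·2·2]=4.898979
k: max(0,(0)−(1))=0 … min(2+(0),2−(1))=1
  k=0: (−1)^1·4.8990/(2)·0.4321^3·0.9018^1 = -0.178245
  k=1: (−1)^2·4.8990/(2)·0.4321^1·0.9018^3 = +0.776310
d^2_{1,0}(2.2479) = -0.178245 +0.776310 = +0.598065

d=0.5981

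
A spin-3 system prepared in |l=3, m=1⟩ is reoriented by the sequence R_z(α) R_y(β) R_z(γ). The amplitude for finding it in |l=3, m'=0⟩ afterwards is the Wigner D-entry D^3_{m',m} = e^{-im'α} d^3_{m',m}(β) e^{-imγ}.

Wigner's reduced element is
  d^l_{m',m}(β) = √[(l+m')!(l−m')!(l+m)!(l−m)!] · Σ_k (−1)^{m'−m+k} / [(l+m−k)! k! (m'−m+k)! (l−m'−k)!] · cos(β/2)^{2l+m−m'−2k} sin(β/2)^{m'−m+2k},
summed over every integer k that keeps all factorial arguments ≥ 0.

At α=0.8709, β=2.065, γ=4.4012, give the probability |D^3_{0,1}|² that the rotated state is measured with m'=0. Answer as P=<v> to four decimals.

D^3_{0,1}(0.8709,2.065,4.4012) = e^{-i·0·0.8709}·d^3_{0,1}(2.065)·e^{-i·1·4.4012}. Compute d first:
With c≡cos(β/2)=0.512674 and s≡sin(β/2)=0.858583, N=[6·6·24·2]^{1/2}=41.569219
Admissible k: 1..3 (factorial args all ≥0)
  k=1: (−1)^0·41.5692/(12)·0.5127^5·0.8586^1 = +0.105337
  k=2: (−1)^1·41.5692/(4)·0.5127^3·0.8586^3 = -0.886305
  k=3: (−1)^2·41.5692/(12)·0.5127^1·0.8586^5 = +0.828599
d^3_{0,1}(2.065) = +0.105337 -0.886305 +0.828599 = +0.047630
|D^3_{0,1}|² = |d^3_{0,1}(β)|² = (+0.047630)² = 0.002269 (the z-rotation phases have unit modulus)

P=0.0023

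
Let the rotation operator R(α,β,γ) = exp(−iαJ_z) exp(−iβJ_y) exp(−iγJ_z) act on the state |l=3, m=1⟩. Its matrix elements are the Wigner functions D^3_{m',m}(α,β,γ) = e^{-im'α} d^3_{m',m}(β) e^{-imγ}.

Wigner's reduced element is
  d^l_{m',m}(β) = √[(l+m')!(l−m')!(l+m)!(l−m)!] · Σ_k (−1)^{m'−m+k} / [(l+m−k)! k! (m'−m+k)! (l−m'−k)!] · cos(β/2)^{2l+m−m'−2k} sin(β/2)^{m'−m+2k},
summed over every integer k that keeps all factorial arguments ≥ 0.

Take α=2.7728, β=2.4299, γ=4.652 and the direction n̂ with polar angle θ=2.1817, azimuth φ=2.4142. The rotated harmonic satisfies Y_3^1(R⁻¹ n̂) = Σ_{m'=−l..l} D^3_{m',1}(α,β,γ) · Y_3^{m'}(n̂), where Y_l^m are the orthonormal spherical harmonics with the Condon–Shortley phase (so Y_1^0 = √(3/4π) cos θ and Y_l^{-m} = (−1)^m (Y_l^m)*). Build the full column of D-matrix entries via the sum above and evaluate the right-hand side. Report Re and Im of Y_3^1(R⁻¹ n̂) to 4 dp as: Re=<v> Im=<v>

Need the full column D^3_{m',1} for m'=−3..3 at α=2.7728, β=2.4299, γ=4.652.
cos(β/2)=0.348384, sin(β/2)=0.937352
d^3_{-3,1}: single k=4 term ⇒ +0.362888;  D = -0.314051-0.181824i
d^3_{-2,1}: k∈[3..4] ⇒ +0.220248 -0.797208 = -0.576960;  D = -0.361529-0.449643i
d^3_{-1,1}: k∈[2..4] ⇒ +0.077658 -0.749578 +0.678291 = +0.006372;  D = -0.001934-0.006071i
d^3_{0,1}: k∈[1..3] ⇒ +0.016664 -0.361904 +0.873297 = +0.528057;  D = -0.031869+0.527094i
d^3_{1,1}: k∈[0..2] ⇒ +0.001788 -0.103545 +0.562183 = +0.460427;  D = +0.191596-0.418669i
d^3_{2,1}: k∈[0..1] ⇒ -0.015212 +0.220248 = +0.205036;  D = -0.146794+0.143147i
d^3_{3,1}: single k=0 term ⇒ +0.050128;  D = +0.046092-0.019707i
Y_3^{m'}(θ=2.1817,φ=2.4142) and Σ D·Y over m':
  (-0.3141-0.1818i)·(+0.1316-0.1878i)  (-0.3615-0.4496i)·(-0.0455-0.3907i)  (-0.0019-0.0061i)·(-0.1276-0.1136i)  (-0.0319+0.5271i)·(+0.2900+0.0000i)  (+0.1916-0.4187i)·(+0.1276-0.1136i)  (-0.1468+0.1431i)·(-0.0455+0.3907i)  (+0.0461-0.0197i)·(-0.1316-0.1878i)
Y_3^1(R⁻¹ n̂) = -0.326491+0.205526i

Re=-0.3265 Im=0.2055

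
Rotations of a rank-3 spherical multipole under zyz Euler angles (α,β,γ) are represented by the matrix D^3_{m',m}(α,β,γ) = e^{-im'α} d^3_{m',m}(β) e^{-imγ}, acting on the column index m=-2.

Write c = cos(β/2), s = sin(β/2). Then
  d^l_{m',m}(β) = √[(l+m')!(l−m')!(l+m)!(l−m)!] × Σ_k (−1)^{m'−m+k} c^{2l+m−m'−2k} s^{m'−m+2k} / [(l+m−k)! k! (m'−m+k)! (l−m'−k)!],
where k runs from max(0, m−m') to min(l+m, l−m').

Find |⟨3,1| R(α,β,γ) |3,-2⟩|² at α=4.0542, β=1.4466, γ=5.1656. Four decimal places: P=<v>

P=0.2222

D^3_{1,-2}(4.0542,1.4466,5.1656) = e^{-i·1·4.0542}·d^3_{1,-2}(1.4466)·e^{-i·-2·5.1656}. Compute d first:
Half-angle: c=0.749626, s=0.661862. N=√(24·2·1·120)=75.894664
The bounds max(0,m−m')=0 and min(l+m,l−m')=1 give 2 terms
  k=0: (−1)^3·75.8947/(12)·0.7496^3·0.6619^3 = -0.772442
  k=1: (−1)^4·75.8947/(24)·0.7496^1·0.6619^5 = +0.301080
d^3_{1,-2}(1.4466) = -0.772442 +0.301080 = -0.471362
|D^3_{1,-2}|² = |d^3_{1,-2}(β)|² = (-0.471362)² = 0.222182 (the z-rotation phases have unit modulus)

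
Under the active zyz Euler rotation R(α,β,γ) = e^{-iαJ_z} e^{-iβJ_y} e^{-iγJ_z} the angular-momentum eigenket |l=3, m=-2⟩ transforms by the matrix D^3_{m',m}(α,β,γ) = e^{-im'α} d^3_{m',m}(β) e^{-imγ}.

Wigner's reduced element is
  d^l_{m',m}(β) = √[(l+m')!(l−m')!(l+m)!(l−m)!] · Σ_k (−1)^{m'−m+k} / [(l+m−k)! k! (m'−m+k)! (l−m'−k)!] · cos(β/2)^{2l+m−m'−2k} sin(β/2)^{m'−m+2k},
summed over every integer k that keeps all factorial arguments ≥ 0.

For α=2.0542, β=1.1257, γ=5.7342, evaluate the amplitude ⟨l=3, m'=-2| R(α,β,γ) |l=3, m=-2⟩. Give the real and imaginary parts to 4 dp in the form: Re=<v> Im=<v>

Split into d^3_{-2,-2}(β=1.1257) × two z-phases.
Half-angle: c=0.845738, s=0.533599. N=√(1·120·1·120)=120.000000
Admissible k: 0..1 (factorial args all ≥0)
  k=0: (−1)^0·120.0000/(120)·0.8457^6·0.5336^0 = +0.365944
  k=1: (−1)^1·120.0000/(24)·0.8457^4·0.5336^2 = -0.728354
d^3_{-2,-2}(1.1257) = +0.365944 -0.728354 = -0.362410
Phases: e^{-i·(-2)·2.0542}=-0.567930-0.823077i, e^{-i·(-2)·5.7342}=+0.455404-0.890285i ⇒ D=+0.359297-0.047399i

Re=0.3593 Im=-0.0474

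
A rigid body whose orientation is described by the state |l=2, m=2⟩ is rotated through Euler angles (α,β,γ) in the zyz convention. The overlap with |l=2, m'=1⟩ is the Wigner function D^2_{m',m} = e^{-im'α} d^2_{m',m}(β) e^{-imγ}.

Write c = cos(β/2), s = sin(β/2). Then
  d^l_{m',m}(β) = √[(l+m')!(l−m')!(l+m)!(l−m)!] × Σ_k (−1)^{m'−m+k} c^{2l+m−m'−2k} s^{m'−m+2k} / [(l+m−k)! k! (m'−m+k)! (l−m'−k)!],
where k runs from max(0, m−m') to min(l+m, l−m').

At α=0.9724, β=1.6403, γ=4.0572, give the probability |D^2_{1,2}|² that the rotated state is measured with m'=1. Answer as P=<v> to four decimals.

P=0.2154

D^2_{1,2}(0.9724,1.6403,4.0572) = e^{-i·1·0.9724}·d^2_{1,2}(1.6403)·e^{-i·2·4.0572}. Compute d first:
Half-angle: c=0.682112, s=0.731248. N=√(6·1·24·1)=12.000000
k∈{1} keeps every argument non-negative
  k=1: (−1)^0·12.0000/(6)·0.6821^3·0.7312^1 = +0.464153
d^2_{1,2}(1.6403) = +0.464153
|D^2_{1,2}|² = |d^2_{1,2}(β)|² = (+0.464153)² = 0.215438 (the z-rotation phases have unit modulus)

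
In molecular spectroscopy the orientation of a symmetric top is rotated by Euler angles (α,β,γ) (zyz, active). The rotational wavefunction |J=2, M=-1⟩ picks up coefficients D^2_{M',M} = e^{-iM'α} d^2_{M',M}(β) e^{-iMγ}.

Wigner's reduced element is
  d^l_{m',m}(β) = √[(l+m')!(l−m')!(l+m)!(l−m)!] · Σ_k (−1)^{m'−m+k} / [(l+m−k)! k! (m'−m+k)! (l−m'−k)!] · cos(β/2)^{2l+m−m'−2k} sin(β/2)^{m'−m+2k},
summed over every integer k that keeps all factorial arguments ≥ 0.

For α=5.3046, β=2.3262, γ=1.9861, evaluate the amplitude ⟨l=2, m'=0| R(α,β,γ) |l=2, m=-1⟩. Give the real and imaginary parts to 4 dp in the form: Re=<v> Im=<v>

Re=-0.2466 Im=0.5593

D^2_{0,-1}(5.3046,2.3262,1.9861) = e^{-i·0·5.3046}·d^2_{0,-1}(2.3262)·e^{-i·-1·1.9861}. Compute d first:
With c≡cos(β/2)=0.396496 and s≡sin(β/2)=0.918037, N=[2·2·1·6]^{1/2}=4.898979
k∈{0,1} keeps every argument non-negative
  k=0: (−1)^1·4.8990/(2)·0.3965^3·0.9180^1 = -0.140169
  k=1: (−1)^2·4.8990/(2)·0.3965^1·0.9180^3 = +0.751439
d^2_{0,-1}(2.3262) = -0.140169 +0.751439 = +0.611271
D = (+1.000000+0.000000i)·(+0.611271)·(-0.403468+0.914994i) = -0.246628+0.559309i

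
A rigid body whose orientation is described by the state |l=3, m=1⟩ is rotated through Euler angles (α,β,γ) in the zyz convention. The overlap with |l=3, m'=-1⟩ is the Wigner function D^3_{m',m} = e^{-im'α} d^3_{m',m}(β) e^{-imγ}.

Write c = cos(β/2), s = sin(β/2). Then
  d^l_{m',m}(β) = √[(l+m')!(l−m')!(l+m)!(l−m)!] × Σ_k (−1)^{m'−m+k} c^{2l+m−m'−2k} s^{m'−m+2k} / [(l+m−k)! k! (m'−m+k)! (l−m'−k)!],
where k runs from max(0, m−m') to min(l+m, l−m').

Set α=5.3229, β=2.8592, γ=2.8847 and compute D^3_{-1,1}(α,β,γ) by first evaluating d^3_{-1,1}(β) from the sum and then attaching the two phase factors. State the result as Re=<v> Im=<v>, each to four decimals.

First d^3_{-1,1}(β=2.8592), then the phase factors e^{-i(-1)α} and e^{-i(1)γ}:
With c≡cos(β/2)=0.140728 and s≡sin(β/2)=0.990048, N=[2·24·24·2]^{1/2}=48.000000
k: max(0,(1)−(-1))=2 … min(3+(1),3−(-1))=4
  k=2: (−1)^0·48.0000/(8)·0.1407^4·0.9900^2 = +0.002307
  k=3: (−1)^1·48.0000/(6)·0.1407^2·0.9900^4 = -0.152221
  k=4: (−1)^2·48.0000/(48)·0.1407^0·0.9900^6 = +0.941756
d^3_{-1,1}(2.8592) = +0.002307 -0.152221 +0.941756 = +0.791842
D = (+0.573286-0.819355i)·(+0.791842)·(-0.967184-0.254076i) = -0.603900+0.512170i

Re=-0.6039 Im=0.5122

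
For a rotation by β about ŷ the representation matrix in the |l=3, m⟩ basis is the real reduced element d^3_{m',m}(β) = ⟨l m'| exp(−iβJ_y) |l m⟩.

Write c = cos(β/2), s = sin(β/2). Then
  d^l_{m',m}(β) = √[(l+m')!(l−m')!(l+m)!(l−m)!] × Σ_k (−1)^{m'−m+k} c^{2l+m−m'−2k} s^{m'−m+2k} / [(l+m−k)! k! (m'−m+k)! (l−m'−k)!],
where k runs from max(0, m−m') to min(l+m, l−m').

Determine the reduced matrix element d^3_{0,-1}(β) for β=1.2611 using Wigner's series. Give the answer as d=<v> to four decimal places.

d^3_{0,-1}(β=1.2611) via Wigner's sum:
c=cos(1.2611/2)=0.807703, s=sin(1.2611/2)=0.589589; N=√[6·6·2·24]=41.569219
Admissible k: 0..2 (factorial args all ≥0)
  k=0: (−1)^1·41.5692/(12)·0.8077^5·0.5896^1 = -0.702101
  k=1: (−1)^2·41.5692/(4)·0.8077^3·0.5896^3 = +1.122318
  k=2: (−1)^3·41.5692/(12)·0.8077^1·0.5896^5 = -0.199338
d^3_{0,-1}(1.2611) = -0.702101 +1.122318 -0.199338 = +0.220879

d=0.2209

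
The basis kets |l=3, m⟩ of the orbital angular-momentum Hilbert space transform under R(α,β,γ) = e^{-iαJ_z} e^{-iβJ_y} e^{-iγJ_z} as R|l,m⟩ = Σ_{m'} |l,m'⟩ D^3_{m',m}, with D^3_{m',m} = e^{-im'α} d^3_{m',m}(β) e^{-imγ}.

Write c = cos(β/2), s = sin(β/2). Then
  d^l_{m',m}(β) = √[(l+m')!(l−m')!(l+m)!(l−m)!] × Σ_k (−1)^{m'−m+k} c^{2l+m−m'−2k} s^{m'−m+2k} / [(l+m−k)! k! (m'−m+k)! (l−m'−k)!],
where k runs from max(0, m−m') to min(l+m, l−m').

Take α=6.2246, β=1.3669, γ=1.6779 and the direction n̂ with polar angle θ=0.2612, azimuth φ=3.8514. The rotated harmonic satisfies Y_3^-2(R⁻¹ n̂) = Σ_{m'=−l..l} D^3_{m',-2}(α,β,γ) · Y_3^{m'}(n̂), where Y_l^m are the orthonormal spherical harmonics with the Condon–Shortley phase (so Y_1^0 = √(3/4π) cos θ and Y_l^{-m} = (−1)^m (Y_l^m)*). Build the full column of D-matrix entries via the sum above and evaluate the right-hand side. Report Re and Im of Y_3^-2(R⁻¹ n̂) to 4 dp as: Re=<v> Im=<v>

Need the full column D^3_{m',-2} for m'=−3..3 at α=6.2246, β=1.3669, γ=1.6779.
cos(β/2)=0.775399, sin(β/2)=0.631472
d^3_{-3,-2}: single k=1 term ⇒ +0.433566;  D = -0.433245-0.016667i
d^3_{-2,-2}: k∈[0..1] ⇒ +0.217345 -0.720740 = -0.503394;  D = +0.501026+0.048771i
d^3_{-1,-2}: k∈[0..1] ⇒ -0.559731 +0.742450 = +0.182719;  D = -0.180511-0.028320i
d^3_{0,-2}: k∈[0..1] ⇒ +0.789531 -0.523633 = +0.265898;  D = -0.259821-0.056523i
d^3_{1,-2}: k∈[0..1] ⇒ -0.742450 +0.246204 = -0.496246;  D = +0.477896+0.133700i
d^3_{2,-2}: k∈[0..1] ⇒ +0.478009 -0.063405 = +0.414604;  D = -0.392048-0.134890i
d^3_{3,-2}: single k=0 term ⇒ -0.190709;  D = +0.176391+0.072499i
Y_3^{m'}(θ=0.2612,φ=3.8514) and Σ D·Y over m':
  (-0.4332-0.0167i)·(+0.0038+0.0061i)  (+0.5010+0.0488i)·(+0.0099-0.0651i)  (-0.1805-0.0283i)·(-0.2321+0.1994i)  (-0.2598-0.0565i)·(+0.6008+0.0000i)  (+0.4779+0.1337i)·(+0.2321+0.1994i)  (-0.3920-0.1349i)·(+0.0099+0.0651i)  (+0.1764+0.0725i)·(-0.0038+0.0061i)
Y_3^-2(R⁻¹ n̂) = -0.013932+0.002059i

Re=-0.0139 Im=0.0021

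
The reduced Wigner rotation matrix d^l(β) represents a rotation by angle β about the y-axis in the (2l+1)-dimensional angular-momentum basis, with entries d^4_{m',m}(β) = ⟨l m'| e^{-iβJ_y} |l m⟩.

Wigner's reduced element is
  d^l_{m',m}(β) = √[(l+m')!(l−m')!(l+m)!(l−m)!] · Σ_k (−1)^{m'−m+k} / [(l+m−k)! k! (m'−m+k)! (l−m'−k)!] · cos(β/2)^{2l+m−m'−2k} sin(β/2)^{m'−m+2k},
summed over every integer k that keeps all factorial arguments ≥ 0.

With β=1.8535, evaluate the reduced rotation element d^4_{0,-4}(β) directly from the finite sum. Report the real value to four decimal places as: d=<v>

d=0.4447

d^4_{0,-4}(β=1.8535) via Wigner's sum:
With c≡cos(β/2)=0.600436 and s≡sin(β/2)=0.799673, N=[24·24·1·40320]^{1/2}=4819.161753
k: max(0,(-4)−(0))=0 … min(4+(-4),4−(0))=0
  k=0: (−1)^4·4819.1618/(576)·0.6004^4·0.7997^4 = +0.444698
d^4_{0,-4}(1.8535) = +0.444698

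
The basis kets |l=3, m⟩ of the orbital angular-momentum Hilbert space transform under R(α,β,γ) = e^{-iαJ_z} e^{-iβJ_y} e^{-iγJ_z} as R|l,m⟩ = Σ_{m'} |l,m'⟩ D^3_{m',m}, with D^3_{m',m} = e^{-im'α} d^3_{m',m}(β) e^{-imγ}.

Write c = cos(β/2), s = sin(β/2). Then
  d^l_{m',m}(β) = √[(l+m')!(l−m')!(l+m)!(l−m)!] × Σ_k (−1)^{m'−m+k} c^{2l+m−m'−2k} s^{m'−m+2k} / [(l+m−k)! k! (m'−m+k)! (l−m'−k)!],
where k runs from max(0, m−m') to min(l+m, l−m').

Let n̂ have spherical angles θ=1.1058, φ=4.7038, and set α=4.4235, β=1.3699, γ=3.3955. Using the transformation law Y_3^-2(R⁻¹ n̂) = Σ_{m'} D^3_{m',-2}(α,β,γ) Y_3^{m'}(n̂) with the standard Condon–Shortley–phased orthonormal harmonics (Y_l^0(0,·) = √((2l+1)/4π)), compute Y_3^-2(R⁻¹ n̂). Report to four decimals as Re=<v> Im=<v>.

Need the full column D^3_{m',-2} for m'=−3..3 at α=4.4235, β=1.3699, γ=3.3955.
cos(β/2)=0.774451, sin(β/2)=0.632634
d^3_{-3,-2}: single k=1 term ⇒ +0.431715;  D = +0.151618+0.404215i
d^3_{-2,-2}: k∈[0..1] ⇒ +0.215756 -0.719864 = -0.504108;  D = +0.502875-0.035240i
d^3_{-1,-2}: k∈[0..1] ⇒ -0.557342 +0.743823 = +0.186481;  D = +0.040500-0.182030i
d^3_{0,-2}: k∈[0..1] ⇒ +0.788572 -0.526210 = +0.262362;  D = +0.229254+0.127578i
d^3_{1,-2}: k∈[0..1] ⇒ -0.743823 +0.248175 = -0.495648;  D = +0.354416-0.346492i
d^3_{2,-2}: k∈[0..1] ⇒ +0.480362 -0.064109 = +0.416253;  D = -0.194136-0.368209i
d^3_{3,-2}: single k=0 term ⇒ -0.192235;  D = -0.188543+0.037497i
Y_3^{m'}(θ=1.1058,φ=4.7038) and Σ D·Y over m':
  (+0.1516+0.4042i)·(+0.0077-0.2978i)  (+0.5029-0.0352i)·(-0.3661-0.0063i)  (+0.0405-0.1820i)·(-0.0000+0.0016i)  (+0.2293+0.1276i)·(-0.3338+0.0000i)  (+0.3544-0.3465i)·(+0.0000+0.0016i)  (-0.1941-0.3682i)·(-0.3661+0.0063i)  (-0.1885+0.0375i)·(-0.0077-0.2978i)
Y_3^-2(R⁻¹ n̂) = -0.052448+0.115153i

Re=-0.0524 Im=0.1152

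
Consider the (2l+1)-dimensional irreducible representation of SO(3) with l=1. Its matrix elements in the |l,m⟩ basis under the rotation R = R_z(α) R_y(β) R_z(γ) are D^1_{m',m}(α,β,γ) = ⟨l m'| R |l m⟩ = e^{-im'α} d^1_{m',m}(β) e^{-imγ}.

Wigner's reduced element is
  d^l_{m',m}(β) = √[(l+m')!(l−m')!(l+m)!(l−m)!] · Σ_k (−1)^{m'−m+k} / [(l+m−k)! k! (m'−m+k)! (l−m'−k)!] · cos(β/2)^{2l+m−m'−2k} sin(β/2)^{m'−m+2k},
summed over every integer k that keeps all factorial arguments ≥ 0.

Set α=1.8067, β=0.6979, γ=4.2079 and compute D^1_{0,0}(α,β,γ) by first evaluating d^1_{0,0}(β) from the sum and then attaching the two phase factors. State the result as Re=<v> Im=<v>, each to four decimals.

Re=0.7662 Im=0.0000

Split into d^1_{0,0}(β=0.6979) × two z-phases.
With c≡cos(β/2)=0.939732 and s≡sin(β/2)=0.341911, N=[1·1·1·1]^{1/2}=1.000000
k: max(0,(0)−(0))=0 … min(1+(0),1−(0))=1
  k=0: (−1)^0·1.0000/(1)·0.9397^2·0.3419^0 = +0.883097
  k=1: (−1)^1·1.0000/(1)·0.9397^0·0.3419^2 = -0.116903
d^1_{0,0}(0.6979) = +0.883097 -0.116903 = +0.766193
Attach z-rotation phases: D = e^{-i(0)(1.8067)}·(+0.766193)·e^{-i(0)(4.2079)} = +0.766193+0.000000i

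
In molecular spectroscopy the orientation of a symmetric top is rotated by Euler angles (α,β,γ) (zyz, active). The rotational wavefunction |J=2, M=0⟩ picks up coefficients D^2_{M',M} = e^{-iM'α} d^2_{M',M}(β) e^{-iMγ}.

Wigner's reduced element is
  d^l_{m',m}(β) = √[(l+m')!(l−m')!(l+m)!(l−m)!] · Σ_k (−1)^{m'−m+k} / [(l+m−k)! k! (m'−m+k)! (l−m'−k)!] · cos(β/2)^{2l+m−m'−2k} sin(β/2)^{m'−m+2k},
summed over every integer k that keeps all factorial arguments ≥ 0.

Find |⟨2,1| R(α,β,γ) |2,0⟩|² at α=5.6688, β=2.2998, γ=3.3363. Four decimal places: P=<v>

P=0.3702

D^2_{1,0}(5.6688,2.2998,3.3363) = e^{-i·1·5.6688}·d^2_{1,0}(2.2998)·e^{-i·0·3.3363}. Compute d first:
c=cos(2.2998/2)=0.408579, s=sin(2.2998/2)=0.912723; N=√[6·1·2·2]=4.898979
Admissible k: 0..1 (factorial args all ≥0)
  k=0: (−1)^1·4.8990/(2)·0.4086^3·0.9127^1 = -0.152490
  k=1: (−1)^2·4.8990/(2)·0.4086^1·0.9127^3 = +0.760972
d^2_{1,0}(2.2998) = -0.152490 +0.760972 = +0.608481
|D^2_{1,0}|² = |d^2_{1,0}(β)|² = (+0.608481)² = 0.370250 (the z-rotation phases have unit modulus)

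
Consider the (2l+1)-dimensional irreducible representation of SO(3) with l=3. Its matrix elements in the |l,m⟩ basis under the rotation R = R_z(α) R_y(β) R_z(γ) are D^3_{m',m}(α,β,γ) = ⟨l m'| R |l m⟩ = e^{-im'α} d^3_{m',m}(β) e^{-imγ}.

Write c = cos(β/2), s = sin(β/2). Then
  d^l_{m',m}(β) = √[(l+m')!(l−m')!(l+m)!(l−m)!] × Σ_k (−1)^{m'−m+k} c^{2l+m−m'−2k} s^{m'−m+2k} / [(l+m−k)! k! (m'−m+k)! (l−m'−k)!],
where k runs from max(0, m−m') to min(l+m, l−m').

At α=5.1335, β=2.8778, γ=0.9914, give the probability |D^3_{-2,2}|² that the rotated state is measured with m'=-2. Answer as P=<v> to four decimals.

D^3_{-2,2}(5.1335,2.8778,0.9914) = e^{-i·-2·5.1335}·d^3_{-2,2}(2.8778)·e^{-i·2·0.9914}. Compute d first:
Half-angle: c=0.131514, s=0.991314. N=√(1·120·120·1)=120.000000
The bounds max(0,m−m')=4 and min(l+m,l−m')=5 give 2 terms
  k=4: (−1)^0·120.0000/(24)·0.1315^2·0.9913^4 = +0.083514
  k=5: (−1)^1·120.0000/(120)·0.1315^0·0.9913^6 = -0.949004
d^3_{-2,2}(2.8778) = +0.083514 -0.949004 = -0.865490
|D^3_{-2,2}|² = |d^3_{-2,2}(β)|² = (-0.865490)² = 0.749073 (the z-rotation phases have unit modulus)

P=0.7491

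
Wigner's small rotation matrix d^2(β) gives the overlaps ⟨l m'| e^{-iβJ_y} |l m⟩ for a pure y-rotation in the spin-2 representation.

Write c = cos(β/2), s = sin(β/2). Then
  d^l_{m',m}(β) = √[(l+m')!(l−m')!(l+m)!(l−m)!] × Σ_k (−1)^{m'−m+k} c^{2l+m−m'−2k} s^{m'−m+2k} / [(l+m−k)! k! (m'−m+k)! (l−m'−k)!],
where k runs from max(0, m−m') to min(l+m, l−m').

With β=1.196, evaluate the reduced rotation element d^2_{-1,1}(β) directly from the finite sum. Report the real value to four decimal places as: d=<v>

d=0.5490

d^2_{-1,1}(β=1.196) via Wigner's sum:
Half-angle: c=0.826463, s=0.562991. N=√(1·6·6·1)=6.000000
The bounds max(0,m−m')=2 and min(l+m,l−m')=3 give 2 terms
  k=2: (−1)^0·6.0000/(2)·0.8265^2·0.5630^2 = +0.649487
  k=3: (−1)^1·6.0000/(6)·0.8265^0·0.5630^4 = -0.100463
d^2_{-1,1}(1.196) = +0.649487 -0.100463 = +0.549025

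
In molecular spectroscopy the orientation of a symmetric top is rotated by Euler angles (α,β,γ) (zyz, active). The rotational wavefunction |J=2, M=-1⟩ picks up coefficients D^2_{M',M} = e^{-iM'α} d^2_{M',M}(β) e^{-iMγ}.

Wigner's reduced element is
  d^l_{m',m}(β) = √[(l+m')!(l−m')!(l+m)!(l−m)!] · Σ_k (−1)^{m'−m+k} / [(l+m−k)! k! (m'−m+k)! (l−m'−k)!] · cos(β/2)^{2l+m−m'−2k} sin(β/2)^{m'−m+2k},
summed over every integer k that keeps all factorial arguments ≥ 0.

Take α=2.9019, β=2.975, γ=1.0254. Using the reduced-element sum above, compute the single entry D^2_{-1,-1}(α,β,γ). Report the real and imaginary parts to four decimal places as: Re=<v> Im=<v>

Re=0.0145 Im=0.0146

D^2_{-1,-1}(2.9019,2.975,1.0254) = e^{-i·-1·2.9019}·d^2_{-1,-1}(2.975)·e^{-i·-1·1.0254}. Compute d first:
c=cos(2.975/2)=0.083200, s=sin(2.975/2)=0.996533; N=√[1·6·1·6]=6.000000
Admissible k: 0..1 (factorial args all ≥0)
  k=0: (−1)^0·6.0000/(6)·0.0832^4·0.9965^0 = +0.000048
  k=1: (−1)^1·6.0000/(2)·0.0832^2·0.9965^2 = -0.020623
d^2_{-1,-1}(2.975) = +0.000048 -0.020623 = -0.020575
Attach z-rotation phases: D = e^{-i(-1)(2.9019)}·(-0.020575)·e^{-i(-1)(1.0254)} = +0.014544+0.014553i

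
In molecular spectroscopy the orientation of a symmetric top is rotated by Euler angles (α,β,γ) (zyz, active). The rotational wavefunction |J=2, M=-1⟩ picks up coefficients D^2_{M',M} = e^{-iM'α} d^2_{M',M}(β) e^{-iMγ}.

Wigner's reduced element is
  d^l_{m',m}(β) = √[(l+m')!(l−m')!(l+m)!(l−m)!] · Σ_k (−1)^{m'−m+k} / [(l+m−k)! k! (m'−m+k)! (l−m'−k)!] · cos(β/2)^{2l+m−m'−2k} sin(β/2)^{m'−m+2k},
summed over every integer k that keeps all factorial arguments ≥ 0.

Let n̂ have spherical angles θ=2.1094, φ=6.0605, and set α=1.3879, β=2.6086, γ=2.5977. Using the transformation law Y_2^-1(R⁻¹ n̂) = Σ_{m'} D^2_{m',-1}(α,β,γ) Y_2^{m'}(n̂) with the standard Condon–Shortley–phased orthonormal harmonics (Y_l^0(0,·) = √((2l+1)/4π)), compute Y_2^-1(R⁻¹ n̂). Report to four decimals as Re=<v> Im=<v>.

Need the full column D^2_{m',-1} for m'=−2..2 at α=1.3879, β=2.6086, γ=2.5977.
cos(β/2)=0.263353, sin(β/2)=0.964700
d^2_{-2,-1}: single k=1 term ⇒ +0.035240;  D = +0.021637-0.027815i
d^2_{-1,-1}: k∈[0..1] ⇒ +0.004810 -0.193634 = -0.188824;  D = +0.125469+0.141111i
d^2_{0,-1}: k∈[0..1] ⇒ -0.043160 +0.579149 = +0.535989;  D = -0.458646+0.277359i
d^2_{1,-1}: k∈[0..1] ⇒ +0.193634 -0.866100 = -0.672466;  D = -0.237519-0.629123i
d^2_{2,-1}: single k=0 term ⇒ -0.472873;  D = -0.465393+0.083774i
Y_2^{m'}(θ=2.1094,φ=6.0605) and Σ D·Y over m':
  (+0.0216-0.0278i)·(+0.2569+0.1226i)  (+0.1255+0.1411i)·(-0.3318-0.0751i)  (-0.4586+0.2774i)·(-0.0664+0.0000i)  (-0.2375-0.6291i)·(+0.3318-0.0751i)  (-0.4654+0.0838i)·(+0.2569-0.1226i)
Y_2^-1(R⁻¹ n̂) = -0.226921-0.191456i

Re=-0.2269 Im=-0.1915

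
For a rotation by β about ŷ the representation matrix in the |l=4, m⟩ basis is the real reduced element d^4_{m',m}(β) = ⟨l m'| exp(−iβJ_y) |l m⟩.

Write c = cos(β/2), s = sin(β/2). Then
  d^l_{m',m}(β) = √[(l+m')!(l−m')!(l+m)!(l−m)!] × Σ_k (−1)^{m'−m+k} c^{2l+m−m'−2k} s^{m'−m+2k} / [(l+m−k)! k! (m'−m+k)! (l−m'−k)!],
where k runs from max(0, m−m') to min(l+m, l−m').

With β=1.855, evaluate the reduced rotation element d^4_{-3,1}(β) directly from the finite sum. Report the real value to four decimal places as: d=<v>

d=-0.0474

d^4_{-3,1}(β=1.855) via Wigner's sum:
c=cos(1.855/2)=0.599836, s=sin(1.855/2)=0.800123; N=√[1·5040·120·6]=1904.940944
The bounds max(0,m−m')=4 and min(l+m,l−m')=5 give 2 terms
  k=4: (−1)^0·1904.9409/(144)·0.5998^4·0.8001^4 = +0.701902
  k=5: (−1)^1·1904.9409/(240)·0.5998^2·0.8001^6 = -0.749334
d^4_{-3,1}(1.855) = +0.701902 -0.749334 = -0.047433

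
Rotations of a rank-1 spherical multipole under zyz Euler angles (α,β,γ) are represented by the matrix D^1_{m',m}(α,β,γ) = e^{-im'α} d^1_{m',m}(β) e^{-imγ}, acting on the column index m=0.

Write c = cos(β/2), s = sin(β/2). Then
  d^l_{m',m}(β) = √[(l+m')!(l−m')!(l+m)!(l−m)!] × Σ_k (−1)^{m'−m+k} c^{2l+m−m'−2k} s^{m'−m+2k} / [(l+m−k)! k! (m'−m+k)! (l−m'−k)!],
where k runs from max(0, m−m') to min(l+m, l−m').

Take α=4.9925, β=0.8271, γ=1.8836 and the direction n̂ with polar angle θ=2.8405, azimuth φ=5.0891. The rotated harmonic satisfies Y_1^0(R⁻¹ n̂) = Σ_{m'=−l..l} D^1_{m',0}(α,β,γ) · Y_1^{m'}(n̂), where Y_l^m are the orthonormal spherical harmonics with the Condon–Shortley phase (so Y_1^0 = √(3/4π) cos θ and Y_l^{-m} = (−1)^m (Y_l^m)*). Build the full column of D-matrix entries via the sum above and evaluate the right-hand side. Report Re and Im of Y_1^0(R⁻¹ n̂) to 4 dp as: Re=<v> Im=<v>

Need the full column D^1_{m',0} for m'=−1..1 at α=4.9925, β=0.8271, γ=1.8836.
cos(β/2)=0.915700, sin(β/2)=0.401863
d^1_{-1,0}: single k=1 term ⇒ +0.520410;  D = +0.143874-0.500127i
d^1_{0,0}: k∈[0..1] ⇒ +0.838506 -0.161494 = +0.677013;  D = +0.677013+0.000000i
d^1_{1,0}: single k=0 term ⇒ -0.520410;  D = -0.143874-0.500127i
Y_1^{m'}(θ=2.8405,φ=5.0891) and Σ D·Y over m':
  (+0.1439-0.5001i)·(+0.0377+0.0953i)  (+0.6770+0.0000i)·(-0.4666+0.0000i)  (-0.1439-0.5001i)·(-0.0377+0.0953i)
Y_1^0(R⁻¹ n̂) = -0.209763+0.000000i

Re=-0.2098 Im=0.0000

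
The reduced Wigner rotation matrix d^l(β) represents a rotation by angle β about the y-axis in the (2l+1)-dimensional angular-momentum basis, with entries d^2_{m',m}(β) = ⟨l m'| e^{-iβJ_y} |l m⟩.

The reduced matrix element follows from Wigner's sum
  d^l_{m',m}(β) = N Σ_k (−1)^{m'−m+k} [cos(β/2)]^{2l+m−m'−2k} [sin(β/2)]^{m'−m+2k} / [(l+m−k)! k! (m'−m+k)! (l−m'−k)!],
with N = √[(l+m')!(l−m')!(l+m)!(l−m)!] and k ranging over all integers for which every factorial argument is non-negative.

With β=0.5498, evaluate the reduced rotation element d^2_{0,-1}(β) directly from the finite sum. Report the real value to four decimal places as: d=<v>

d^2_{0,-1}(β=0.5498) via Wigner's sum:
Half-angle: c=0.962452, s=0.271451. N=√(2·2·1·6)=4.898979
The bounds max(0,m−m')=0 and min(l+m,l−m')=1 give 2 terms
  k=0: (−1)^1·4.8990/(2)·0.9625^3·0.2715^1 = -0.592795
  k=1: (−1)^2·4.8990/(2)·0.9625^1·0.2715^3 = +0.047155
d^2_{0,-1}(0.5498) = -0.592795 +0.047155 = -0.545640

d=-0.5456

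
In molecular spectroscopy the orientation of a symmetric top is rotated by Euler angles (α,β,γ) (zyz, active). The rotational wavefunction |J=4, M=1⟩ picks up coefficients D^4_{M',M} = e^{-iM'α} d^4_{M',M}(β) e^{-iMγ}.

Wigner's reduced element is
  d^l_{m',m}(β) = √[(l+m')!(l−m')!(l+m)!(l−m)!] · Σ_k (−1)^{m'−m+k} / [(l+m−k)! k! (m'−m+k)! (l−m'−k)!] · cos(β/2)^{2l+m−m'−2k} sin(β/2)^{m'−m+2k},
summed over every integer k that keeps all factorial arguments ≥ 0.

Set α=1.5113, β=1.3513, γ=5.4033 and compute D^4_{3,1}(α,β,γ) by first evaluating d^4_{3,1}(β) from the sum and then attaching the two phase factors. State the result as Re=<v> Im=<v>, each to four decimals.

Re=0.0431 Im=-0.0243

First d^4_{3,1}(β=1.3513), then the phase factors e^{-i(3)α} and e^{-i(1)γ}:
c=cos(1.3513/2)=0.780301, s=sin(1.3513/2)=0.625405; N=√[5040·1·120·6]=1904.940944
Admissible k: 0..1 (factorial args all ≥0)
  k=0: (−1)^2·1904.9409/(240)·0.7803^6·0.6254^2 = +0.700752
  k=1: (−1)^3·1904.9409/(144)·0.7803^4·0.6254^4 = -0.750259
d^4_{3,1}(1.3513) = +0.700752 -0.750259 = -0.049507
Attach z-rotation phases: D = e^{-i(3)(1.5113)}·(-0.049507)·e^{-i(1)(5.4033)} = +0.043149-0.024273i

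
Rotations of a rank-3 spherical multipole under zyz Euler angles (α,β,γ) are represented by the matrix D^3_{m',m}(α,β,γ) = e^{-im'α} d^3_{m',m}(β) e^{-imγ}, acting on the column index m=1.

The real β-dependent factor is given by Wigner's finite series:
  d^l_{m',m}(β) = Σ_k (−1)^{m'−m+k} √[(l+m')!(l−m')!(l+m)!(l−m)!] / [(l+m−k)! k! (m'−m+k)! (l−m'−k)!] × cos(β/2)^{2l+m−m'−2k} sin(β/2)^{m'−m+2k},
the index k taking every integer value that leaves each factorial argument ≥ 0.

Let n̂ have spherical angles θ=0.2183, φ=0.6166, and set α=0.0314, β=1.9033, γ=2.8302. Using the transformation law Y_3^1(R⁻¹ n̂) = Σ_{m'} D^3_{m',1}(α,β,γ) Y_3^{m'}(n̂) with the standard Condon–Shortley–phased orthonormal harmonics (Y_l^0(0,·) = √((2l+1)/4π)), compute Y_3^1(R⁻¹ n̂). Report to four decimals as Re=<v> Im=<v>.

Need the full column D^3_{m',1} for m'=−3..3 at α=0.0314, β=1.9033, γ=2.8302.
cos(β/2)=0.580340, sin(β/2)=0.814374
d^3_{-3,1}: single k=4 term ⇒ +0.573729;  D = -0.527182-0.226372i
d^3_{-2,1}: k∈[3..4] ⇒ +0.667652 -0.657359 = +0.010293;  D = -0.009580-0.003762i
d^3_{-1,1}: k∈[2..4] ⇒ +0.451367 -1.185090 +0.291705 = -0.442018;  D = +0.416301+0.148570i
d^3_{0,1}: k∈[1..3] ⇒ +0.185707 -1.097063 +0.720101 = -0.191256;  D = +0.182058+0.058598i
d^3_{1,1}: k∈[0..2] ⇒ +0.038203 -0.601823 +0.888817 = +0.325198;  D = -0.312534-0.089868i
d^3_{2,1}: k∈[0..1] ⇒ -0.169526 +0.667652 = +0.498125;  D = -0.482813-0.122559i
d^3_{3,1}: single k=0 term ⇒ +0.291356;  D = -0.284511-0.062784i
Y_3^{m'}(θ=0.2183,φ=0.6166) and Σ D·Y over m':
  (-0.5272-0.2264i)·(-0.0012-0.0041i)  (-0.0096-0.0038i)·(+0.0155-0.0442i)  (+0.4163+0.1486i)·(+0.2150-0.1524i)  (+0.1821+0.0586i)·(+0.6432+0.0000i)  (-0.3125-0.0899i)·(-0.2150-0.1524i)  (-0.4828-0.1226i)·(+0.0155+0.0442i)  (-0.2845-0.0628i)·(+0.0012-0.0041i)
Y_3^1(R⁻¹ n̂) = +0.279477+0.053789i

Re=0.2795 Im=0.0538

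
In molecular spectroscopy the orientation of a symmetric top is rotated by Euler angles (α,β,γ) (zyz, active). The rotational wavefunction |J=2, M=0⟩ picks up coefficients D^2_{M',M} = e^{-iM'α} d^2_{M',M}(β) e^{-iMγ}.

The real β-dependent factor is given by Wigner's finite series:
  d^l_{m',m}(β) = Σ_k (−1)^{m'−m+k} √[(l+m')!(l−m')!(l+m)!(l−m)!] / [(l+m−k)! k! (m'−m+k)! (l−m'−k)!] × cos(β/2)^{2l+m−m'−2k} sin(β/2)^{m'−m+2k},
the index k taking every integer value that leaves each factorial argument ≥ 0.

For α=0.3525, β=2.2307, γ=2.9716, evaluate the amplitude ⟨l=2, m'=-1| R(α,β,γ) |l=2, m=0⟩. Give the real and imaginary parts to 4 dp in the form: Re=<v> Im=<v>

Re=-0.5567 Im=-0.2048

First d^2_{-1,0}(β=2.2307), then the phase factors e^{-i(-1)α} and e^{-i(0)γ}:
c=cos(2.2307/2)=0.439863, s=sin(2.2307/2)=0.898065; N=√[1·6·2·2]=4.898979
k: max(0,(0)−(-1))=1 … min(2+(0),2−(-1))=2
  k=1: (−1)^0·4.8990/(2)·0.4399^3·0.8981^1 = +0.187213
  k=2: (−1)^1·4.8990/(2)·0.4399^1·0.8981^3 = -0.780398
d^2_{-1,0}(2.2307) = +0.187213 -0.780398 = -0.593185
Phases: e^{-i·(-1)·0.3525}=+0.938513+0.345245i, e^{-i·(0)·2.9716}=+1.000000+0.000000i ⇒ D=-0.556712-0.204794i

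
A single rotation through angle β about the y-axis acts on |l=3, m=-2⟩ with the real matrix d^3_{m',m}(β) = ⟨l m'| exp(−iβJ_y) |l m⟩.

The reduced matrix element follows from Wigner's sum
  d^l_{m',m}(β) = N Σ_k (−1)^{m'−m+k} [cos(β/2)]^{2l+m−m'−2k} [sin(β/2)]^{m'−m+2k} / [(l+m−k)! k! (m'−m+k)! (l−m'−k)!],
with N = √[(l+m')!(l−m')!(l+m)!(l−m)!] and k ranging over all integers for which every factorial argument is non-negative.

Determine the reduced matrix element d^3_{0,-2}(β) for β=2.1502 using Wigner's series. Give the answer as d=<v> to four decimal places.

d=-0.5250

d^3_{0,-2}(β=2.1502) via Wigner's sum:
c=cos(2.1502/2)=0.475644, s=sin(2.1502/2)=0.879638; N=√[6·6·1·120]=65.726707
Admissible k: 0..1 (factorial args all ≥0)
  k=0: (−1)^2·65.7267/(12)·0.4756^4·0.8796^2 = +0.216919
  k=1: (−1)^3·65.7267/(12)·0.4756^2·0.8796^4 = -0.741892
d^3_{0,-2}(2.1502) = +0.216919 -0.741892 = -0.524973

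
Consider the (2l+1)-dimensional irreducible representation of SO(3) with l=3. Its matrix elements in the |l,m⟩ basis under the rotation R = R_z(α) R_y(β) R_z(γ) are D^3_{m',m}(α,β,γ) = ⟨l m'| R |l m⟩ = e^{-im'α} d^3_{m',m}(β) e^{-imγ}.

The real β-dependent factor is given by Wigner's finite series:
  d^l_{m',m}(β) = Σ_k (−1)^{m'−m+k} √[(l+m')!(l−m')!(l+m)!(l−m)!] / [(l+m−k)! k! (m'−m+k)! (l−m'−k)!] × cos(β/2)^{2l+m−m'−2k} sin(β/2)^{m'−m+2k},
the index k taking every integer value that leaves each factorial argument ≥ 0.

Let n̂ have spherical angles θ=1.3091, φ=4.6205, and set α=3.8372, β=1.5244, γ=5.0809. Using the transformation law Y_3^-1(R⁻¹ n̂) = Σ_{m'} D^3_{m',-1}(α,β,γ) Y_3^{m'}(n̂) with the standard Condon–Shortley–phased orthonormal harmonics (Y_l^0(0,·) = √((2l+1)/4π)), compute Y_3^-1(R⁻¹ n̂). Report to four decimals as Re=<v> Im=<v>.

Need the full column D^3_{m',-1} for m'=−3..3 at α=3.8372, β=1.5244, γ=5.0809.
cos(β/2)=0.723319, sin(β/2)=0.690514
d^3_{-3,-1}: single k=2 term ⇒ +0.505487;  D = -0.320301-0.391055i
d^3_{-2,-1}: k∈[1..2] ⇒ +0.432336 -0.788020 = -0.355684;  D = -0.349355-0.066800i
d^3_{-1,-1}: k∈[0..2] ⇒ +0.143212 -1.044129 +0.713677 = -0.187241;  D = +0.163716-0.090863i
d^3_{0,-1}: k∈[0..2] ⇒ -0.473600 +1.294849 -0.393354 = +0.427895;  D = +0.154139-0.399168i
d^3_{1,-1}: k∈[0..2] ⇒ +0.783097 -0.951569 +0.108402 = -0.060071;  D = -0.019300-0.056886i
d^3_{2,-1}: k∈[0..1] ⇒ -0.788020 +0.359082 = -0.428938;  D = +0.366107+0.223503i
d^3_{3,-1}: single k=0 term ⇒ +0.460676;  D = +0.455673-0.067710i
Y_3^{m'}(θ=1.3091,φ=4.6205) and Σ D·Y over m':
  (-0.3203-0.3911i)·(+0.1024-0.3618i)  (-0.3494-0.0668i)·(-0.2426-0.0451i)  (+0.1637-0.0909i)·(+0.0191-0.2068i)  (+0.1541-0.3992i)·(-0.2573+0.0000i)  (-0.0193-0.0569i)·(-0.0191-0.2068i)  (+0.3661+0.2235i)·(-0.2426+0.0451i)  (+0.4557-0.0677i)·(-0.1024-0.3618i)
Y_3^-1(R⁻¹ n̂) = -0.329312-0.015629i

Re=-0.3293 Im=-0.0156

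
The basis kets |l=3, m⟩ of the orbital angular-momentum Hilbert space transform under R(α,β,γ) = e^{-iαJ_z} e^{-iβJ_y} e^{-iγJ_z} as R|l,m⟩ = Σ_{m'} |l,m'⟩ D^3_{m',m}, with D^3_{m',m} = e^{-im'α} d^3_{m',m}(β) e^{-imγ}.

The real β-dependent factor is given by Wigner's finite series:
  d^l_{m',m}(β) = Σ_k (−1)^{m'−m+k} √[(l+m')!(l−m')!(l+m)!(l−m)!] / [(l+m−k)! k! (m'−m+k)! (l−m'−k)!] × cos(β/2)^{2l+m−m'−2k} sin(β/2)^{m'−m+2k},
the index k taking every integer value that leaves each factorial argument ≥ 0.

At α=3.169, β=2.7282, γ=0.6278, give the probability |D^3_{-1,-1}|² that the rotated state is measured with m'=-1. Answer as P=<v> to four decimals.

D^3_{-1,-1}(3.169,2.7282,0.6278) = e^{-i·-1·3.169}·d^3_{-1,-1}(2.7282)·e^{-i·-1·0.6278}. Compute d first:
With c≡cos(β/2)=0.205228 and s≡sin(β/2)=0.978714, N=[2·24·2·24]^{1/2}=48.000000
The bounds max(0,m−m')=0 and min(l+m,l−m')=2 give 3 terms
  k=0: (−1)^0·48.0000/(48)·0.2052^6·0.9787^0 = +0.000075
  k=1: (−1)^1·48.0000/(6)·0.2052^4·0.9787^2 = -0.013594
  k=2: (−1)^2·48.0000/(8)·0.2052^2·0.9787^4 = +0.231871
d^3_{-1,-1}(2.7282) = +0.000075 -0.013594 +0.231871 = +0.218352
|D^3_{-1,-1}|² = |d^3_{-1,-1}(β)|² = (+0.218352)² = 0.047678 (the z-rotation phases have unit modulus)

P=0.0477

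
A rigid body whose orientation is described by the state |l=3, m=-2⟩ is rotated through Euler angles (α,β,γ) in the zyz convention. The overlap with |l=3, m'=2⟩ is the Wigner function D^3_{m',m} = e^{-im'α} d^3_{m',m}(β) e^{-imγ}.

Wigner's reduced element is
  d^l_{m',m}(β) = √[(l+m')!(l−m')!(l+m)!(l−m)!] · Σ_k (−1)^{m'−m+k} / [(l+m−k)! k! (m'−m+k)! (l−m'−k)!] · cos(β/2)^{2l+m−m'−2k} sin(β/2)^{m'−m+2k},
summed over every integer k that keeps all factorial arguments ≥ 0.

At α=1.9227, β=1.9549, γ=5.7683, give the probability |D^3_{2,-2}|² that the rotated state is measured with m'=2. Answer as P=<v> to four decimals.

Split into d^3_{2,-2}(β=1.9549) × two z-phases.
Half-angle: c=0.559139, s=0.829074. N=√(120·1·1·120)=120.000000
Admissible k: 0..1 (factorial args all ≥0)
  k=0: (−1)^4·120.0000/(24)·0.5591^2·0.8291^4 = +0.738554
  k=1: (−1)^5·120.0000/(120)·0.5591^0·0.8291^6 = -0.324759
d^3_{2,-2}(1.9549) = +0.738554 -0.324759 = +0.413796
|D^3_{2,-2}|² = |d^3_{2,-2}(β)|² = (+0.413796)² = 0.171227 (the z-rotation phases have unit modulus)

P=0.1712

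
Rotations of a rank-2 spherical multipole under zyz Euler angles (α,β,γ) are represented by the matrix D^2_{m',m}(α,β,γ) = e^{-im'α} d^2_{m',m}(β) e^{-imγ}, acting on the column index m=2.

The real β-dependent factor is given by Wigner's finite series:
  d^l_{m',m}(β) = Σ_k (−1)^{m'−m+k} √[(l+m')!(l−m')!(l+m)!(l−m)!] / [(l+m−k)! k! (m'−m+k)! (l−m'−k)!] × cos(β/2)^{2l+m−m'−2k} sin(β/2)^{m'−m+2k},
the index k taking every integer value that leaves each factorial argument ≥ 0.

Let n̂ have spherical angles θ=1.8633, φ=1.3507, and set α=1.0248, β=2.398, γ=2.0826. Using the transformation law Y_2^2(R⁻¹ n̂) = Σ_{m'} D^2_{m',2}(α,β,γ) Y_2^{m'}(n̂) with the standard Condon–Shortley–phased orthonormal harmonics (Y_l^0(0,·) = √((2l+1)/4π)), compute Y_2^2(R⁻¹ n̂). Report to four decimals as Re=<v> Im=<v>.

Need the full column D^2_{m',2} for m'=−2..2 at α=1.0248, β=2.398, γ=2.0826.
cos(β/2)=0.363290, sin(β/2)=0.931676
d^2_{-2,2}: single k=4 term ⇒ +0.753460;  D = -0.390481-0.644381i
d^2_{-1,2}: single k=3 term ⇒ +0.587595;  D = -0.587595-0.000701i
d^2_{0,2}: single k=2 term ⇒ +0.280615;  D = -0.146001+0.239643i
d^2_{1,2}: single k=1 term ⇒ +0.089342;  D = +0.041067+0.079344i
d^2_{2,2}: single k=0 term ⇒ +0.017419;  D = +0.017378+0.001190i
Y_2^{m'}(θ=1.8633,φ=1.3507) and Σ D·Y over m':
  (-0.3905-0.6444i)·(-0.3204-0.1509i)  (-0.5876-0.0007i)·(-0.0466+0.2082i)  (-0.1460+0.2396i)·(-0.2367+0.0000i)  (+0.0411+0.0793i)·(+0.0466+0.2082i)  (+0.0174+0.0012i)·(-0.3204+0.1509i)
Y_2^2(R⁻¹ n̂) = +0.069584+0.100861i

Re=0.0696 Im=0.1009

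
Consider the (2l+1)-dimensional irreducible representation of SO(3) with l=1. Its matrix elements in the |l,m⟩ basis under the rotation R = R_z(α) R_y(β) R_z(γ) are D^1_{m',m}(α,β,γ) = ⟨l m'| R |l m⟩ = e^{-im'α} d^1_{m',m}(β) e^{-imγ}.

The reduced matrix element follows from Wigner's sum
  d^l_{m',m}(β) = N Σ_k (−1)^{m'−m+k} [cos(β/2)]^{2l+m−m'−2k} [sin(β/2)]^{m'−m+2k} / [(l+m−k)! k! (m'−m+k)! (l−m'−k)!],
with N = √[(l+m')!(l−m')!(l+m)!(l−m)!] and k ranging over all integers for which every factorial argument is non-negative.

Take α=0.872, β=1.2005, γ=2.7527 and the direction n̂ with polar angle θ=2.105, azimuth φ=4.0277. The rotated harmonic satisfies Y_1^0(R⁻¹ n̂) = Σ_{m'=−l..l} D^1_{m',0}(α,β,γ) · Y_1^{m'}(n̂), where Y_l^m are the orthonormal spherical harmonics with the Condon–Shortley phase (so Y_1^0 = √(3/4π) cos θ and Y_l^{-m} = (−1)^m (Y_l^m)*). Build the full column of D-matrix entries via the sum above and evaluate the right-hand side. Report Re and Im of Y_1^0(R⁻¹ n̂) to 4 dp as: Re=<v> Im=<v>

Need the full column D^1_{m',0} for m'=−1..1 at α=0.872, β=1.2005, γ=2.7527.
cos(β/2)=0.825194, sin(β/2)=0.564849
d^1_{-1,0}: single k=1 term ⇒ +0.659179;  D = +0.424048+0.504679i
d^1_{0,0}: k∈[0..1] ⇒ +0.680946 -0.319054 = +0.361892;  D = +0.361892+0.000000i
d^1_{1,0}: single k=0 term ⇒ -0.659179;  D = -0.424048+0.504679i
Y_1^{m'}(θ=2.105,φ=4.0277) and Σ D·Y over m':
  (+0.4240+0.5047i)·(-0.1881+0.2303i)  (+0.3619+0.0000i)·(-0.2488+0.0000i)  (-0.4240+0.5047i)·(+0.1881+0.2303i)
Y_1^0(R⁻¹ n̂) = -0.482015+0.000000i

Re=-0.4820 Im=0.0000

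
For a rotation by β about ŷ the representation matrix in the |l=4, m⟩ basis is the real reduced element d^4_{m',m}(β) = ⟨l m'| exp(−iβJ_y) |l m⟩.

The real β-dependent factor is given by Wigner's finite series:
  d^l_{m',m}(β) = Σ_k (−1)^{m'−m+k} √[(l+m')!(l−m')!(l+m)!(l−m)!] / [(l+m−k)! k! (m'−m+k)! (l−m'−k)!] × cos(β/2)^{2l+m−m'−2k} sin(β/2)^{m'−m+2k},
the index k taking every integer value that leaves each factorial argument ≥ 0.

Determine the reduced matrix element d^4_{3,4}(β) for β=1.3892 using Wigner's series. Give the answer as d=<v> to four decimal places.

d=0.2861

d^4_{3,4}(β=1.3892) via Wigner's sum:
c=cos(1.3892/2)=0.768310, s=sin(1.3892/2)=0.640078; N=√[5040·1·40320·1]=14255.272709
k: max(0,(4)−(3))=1 … min(4+(4),4−(3))=1
  k=1: (−1)^0·14255.2727/(5040)·0.7683^7·0.6401^1 = +0.286110
d^4_{3,4}(1.3892) = +0.286110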